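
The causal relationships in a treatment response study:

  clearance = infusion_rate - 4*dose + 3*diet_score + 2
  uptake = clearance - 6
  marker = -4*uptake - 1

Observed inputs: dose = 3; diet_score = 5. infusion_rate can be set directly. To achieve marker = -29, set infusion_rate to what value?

infusion_rate = 8

Substituting into the clearance equation gives clearance = infusion_rate + 5.
This gives uptake = infusion_rate - 1.
This gives marker = -4*infusion_rate + 3.
Solve -4*infusion_rate + 3 = -29: infusion_rate = (-29 - 3) / -4 = 8.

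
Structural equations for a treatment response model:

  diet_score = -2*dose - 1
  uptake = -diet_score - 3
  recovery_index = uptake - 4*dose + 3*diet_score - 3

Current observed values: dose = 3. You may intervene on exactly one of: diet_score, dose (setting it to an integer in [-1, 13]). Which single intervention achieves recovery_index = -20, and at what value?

Intervening on diet_score: with other inputs at their observed values, recovery_index = 2*diet_score - 18. Solving for -20 gives diet_score = -1, within [-1, 13].
Intervening on dose: recovery_index = -8*dose - 8. Reaching -20 requires dose = 3/2, not an integer.

set diet_score = -1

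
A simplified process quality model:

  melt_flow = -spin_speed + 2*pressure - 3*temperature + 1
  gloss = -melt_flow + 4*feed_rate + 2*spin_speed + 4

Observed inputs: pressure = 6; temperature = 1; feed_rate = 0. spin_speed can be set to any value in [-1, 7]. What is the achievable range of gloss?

Substituting into the melt_flow equation gives melt_flow = -spin_speed + 10.
gloss becomes 3*spin_speed - 6.
Linear in spin_speed, so extremes are at the endpoints: spin_speed = -1 gives gloss = -9; spin_speed = 7 gives gloss = 15.

-9 to 15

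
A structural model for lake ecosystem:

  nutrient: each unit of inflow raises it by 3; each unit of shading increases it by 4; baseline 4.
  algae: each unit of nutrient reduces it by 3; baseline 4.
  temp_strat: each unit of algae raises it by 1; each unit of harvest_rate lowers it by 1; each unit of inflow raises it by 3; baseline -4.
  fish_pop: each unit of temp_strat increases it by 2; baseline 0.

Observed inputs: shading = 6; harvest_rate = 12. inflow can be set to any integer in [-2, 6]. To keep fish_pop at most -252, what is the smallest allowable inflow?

Substituting into the nutrient equation gives nutrient = 3*inflow + 28.
Substituting into the algae equation gives algae = -9*inflow - 80.
Substituting into the temp_strat equation gives temp_strat = -6*inflow - 96.
Substituting into the fish_pop equation gives fish_pop = -12*inflow - 192.
Require -12*inflow - 192 ≤ -252, so inflow ≥ 5.
The smallest integer in [-2, 6] satisfying this is 5.

inflow = 5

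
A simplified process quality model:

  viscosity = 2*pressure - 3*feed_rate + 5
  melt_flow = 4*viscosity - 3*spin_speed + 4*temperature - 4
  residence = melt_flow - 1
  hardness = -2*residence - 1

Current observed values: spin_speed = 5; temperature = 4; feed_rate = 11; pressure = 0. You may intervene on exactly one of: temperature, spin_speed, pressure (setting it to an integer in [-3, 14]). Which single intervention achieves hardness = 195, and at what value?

set spin_speed = -1

Intervening on temperature: hardness = -8*temperature + 263. Reaching 195 requires temperature = 17/2, not an integer.
Intervening on spin_speed: with other inputs at their observed values, hardness = 6*spin_speed + 201. Solving for 195 gives spin_speed = -1, within [-3, 14].
Intervening on pressure: hardness = -16*pressure + 231. Reaching 195 requires pressure = 9/4, not an integer.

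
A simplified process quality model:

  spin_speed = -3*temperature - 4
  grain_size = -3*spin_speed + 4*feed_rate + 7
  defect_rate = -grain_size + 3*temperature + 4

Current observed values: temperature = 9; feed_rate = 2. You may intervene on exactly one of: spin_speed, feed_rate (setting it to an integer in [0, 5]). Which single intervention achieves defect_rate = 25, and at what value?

set spin_speed = 3

Intervening on spin_speed: with other inputs at their observed values, defect_rate = 3*spin_speed + 16. Solving for 25 gives spin_speed = 3, within [0, 5].
Intervening on feed_rate: defect_rate = -4*feed_rate - 69. Reaching 25 requires feed_rate = -47/2, not an integer.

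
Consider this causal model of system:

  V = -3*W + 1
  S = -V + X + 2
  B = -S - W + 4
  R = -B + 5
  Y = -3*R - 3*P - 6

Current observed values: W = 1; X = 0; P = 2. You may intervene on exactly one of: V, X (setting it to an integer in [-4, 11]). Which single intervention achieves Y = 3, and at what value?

set V = 9

Intervening on V: with other inputs at their observed values, Y = 3*V - 24. Solving for 3 gives V = 9, within [-4, 11].
Intervening on X: Y = -3*X - 30. Reaching 3 requires X = -11, outside [-4, 11].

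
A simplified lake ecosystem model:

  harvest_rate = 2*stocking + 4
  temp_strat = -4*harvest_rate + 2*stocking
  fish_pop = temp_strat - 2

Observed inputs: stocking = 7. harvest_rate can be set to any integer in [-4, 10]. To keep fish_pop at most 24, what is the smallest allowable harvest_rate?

Intervening on harvest_rate fixes its value directly, overriding its dependence on stocking.
Substituting into the temp_strat equation gives temp_strat = -4*harvest_rate + 14.
fish_pop becomes -4*harvest_rate + 12.
Require -4*harvest_rate + 12 ≤ 24, so harvest_rate ≥ -3.
The smallest integer in [-4, 10] satisfying this is -3.

harvest_rate = -3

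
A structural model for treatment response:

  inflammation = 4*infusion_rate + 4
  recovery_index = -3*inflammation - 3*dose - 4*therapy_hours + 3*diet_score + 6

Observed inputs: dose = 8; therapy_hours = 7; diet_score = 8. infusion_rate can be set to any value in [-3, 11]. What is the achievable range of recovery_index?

-166 to 2

Substituting into the recovery_index equation gives recovery_index = -12*infusion_rate - 34.
Linear in infusion_rate, so extremes are at the endpoints: infusion_rate = -3 gives recovery_index = 2; infusion_rate = 11 gives recovery_index = -166.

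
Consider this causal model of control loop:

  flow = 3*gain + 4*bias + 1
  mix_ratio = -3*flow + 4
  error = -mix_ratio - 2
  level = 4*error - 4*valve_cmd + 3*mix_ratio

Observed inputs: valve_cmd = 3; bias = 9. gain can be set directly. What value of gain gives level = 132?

gain = 5

Substituting into the flow equation gives flow = 3*gain + 37.
Substituting into the mix_ratio equation gives mix_ratio = -9*gain - 107.
This gives error = 9*gain + 105.
Substituting into the level equation gives level = 9*gain + 87.
Solve 9*gain + 87 = 132: gain = (132 - 87) / 9 = 5.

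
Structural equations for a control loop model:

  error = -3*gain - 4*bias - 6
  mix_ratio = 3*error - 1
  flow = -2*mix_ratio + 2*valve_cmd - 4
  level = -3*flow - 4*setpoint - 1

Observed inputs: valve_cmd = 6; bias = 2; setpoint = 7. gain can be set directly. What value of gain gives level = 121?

Substituting into the error equation gives error = -3*gain - 14.
So mix_ratio = -9*gain - 43.
So flow = 18*gain + 94.
This gives level = -54*gain - 311.
Solve -54*gain - 311 = 121: gain = (121 + 311) / -54 = -8.

gain = -8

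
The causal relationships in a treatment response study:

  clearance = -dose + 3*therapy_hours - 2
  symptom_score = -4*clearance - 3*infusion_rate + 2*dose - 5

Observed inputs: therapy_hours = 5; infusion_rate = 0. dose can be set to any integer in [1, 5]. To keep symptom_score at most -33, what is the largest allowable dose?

Substituting into the clearance equation gives clearance = -dose + 13.
symptom_score becomes 6*dose - 57.
Require 6*dose - 57 ≤ -33, so dose ≤ 4.
The largest integer in [1, 5] satisfying this is 4.

dose = 4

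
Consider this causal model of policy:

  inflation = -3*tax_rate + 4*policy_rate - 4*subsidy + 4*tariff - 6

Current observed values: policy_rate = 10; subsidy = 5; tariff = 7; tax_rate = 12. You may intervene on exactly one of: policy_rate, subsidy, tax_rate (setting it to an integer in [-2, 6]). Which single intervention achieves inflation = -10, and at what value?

Intervening on policy_rate: with other inputs at their observed values, inflation = 4*policy_rate - 34. Solving for -10 gives policy_rate = 6, within [-2, 6].
Intervening on subsidy: inflation = -4*subsidy + 26. Reaching -10 requires subsidy = 9, outside [-2, 6].
Intervening on tax_rate: inflation = -3*tax_rate + 42. Reaching -10 requires tax_rate = 52/3, not an integer.

set policy_rate = 6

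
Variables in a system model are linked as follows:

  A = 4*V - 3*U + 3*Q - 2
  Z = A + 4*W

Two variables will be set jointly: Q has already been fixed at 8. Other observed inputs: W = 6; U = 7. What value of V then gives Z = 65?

With Q held at 8:
Substituting into the A equation gives A = 4*V + 1.
So Z = 4*V + 25.
Solve 4*V + 25 = 65: V = (65 - 25) / 4 = 10.

V = 10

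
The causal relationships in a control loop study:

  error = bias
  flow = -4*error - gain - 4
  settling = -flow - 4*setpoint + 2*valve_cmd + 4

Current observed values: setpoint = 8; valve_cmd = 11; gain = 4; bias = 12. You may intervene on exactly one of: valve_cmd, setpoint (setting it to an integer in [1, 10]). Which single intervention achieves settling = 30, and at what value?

set valve_cmd = 1

Intervening on valve_cmd: with other inputs at their observed values, settling = 2*valve_cmd + 28. Solving for 30 gives valve_cmd = 1, within [1, 10].
Intervening on setpoint: settling = -4*setpoint + 82. Reaching 30 requires setpoint = 13, outside [1, 10].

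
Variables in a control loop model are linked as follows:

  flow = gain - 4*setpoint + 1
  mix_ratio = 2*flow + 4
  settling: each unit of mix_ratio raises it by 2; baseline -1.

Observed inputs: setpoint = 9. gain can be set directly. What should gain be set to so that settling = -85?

gain = 12

Substituting into the flow equation gives flow = gain - 35.
Substituting into the mix_ratio equation gives mix_ratio = 2*gain - 66.
This gives settling = 4*gain - 133.
Solve 4*gain - 133 = -85: gain = (-85 + 133) / 4 = 12.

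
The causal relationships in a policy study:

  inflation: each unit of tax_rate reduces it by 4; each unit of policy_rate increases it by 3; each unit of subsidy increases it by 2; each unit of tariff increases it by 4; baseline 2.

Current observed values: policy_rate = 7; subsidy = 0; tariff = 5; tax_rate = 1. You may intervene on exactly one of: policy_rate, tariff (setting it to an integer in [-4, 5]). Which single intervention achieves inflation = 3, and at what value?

set tariff = -4

Intervening on policy_rate: inflation = 3*policy_rate + 18. Reaching 3 requires policy_rate = -5, outside [-4, 5].
Intervening on tariff: with other inputs at their observed values, inflation = 4*tariff + 19. Solving for 3 gives tariff = -4, within [-4, 5].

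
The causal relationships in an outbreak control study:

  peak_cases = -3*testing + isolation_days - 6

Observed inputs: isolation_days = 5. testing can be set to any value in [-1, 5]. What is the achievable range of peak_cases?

-16 to 2

Substituting into the peak_cases equation gives peak_cases = -3*testing - 1.
Linear in testing, so extremes are at the endpoints: testing = -1 gives peak_cases = 2; testing = 5 gives peak_cases = -16.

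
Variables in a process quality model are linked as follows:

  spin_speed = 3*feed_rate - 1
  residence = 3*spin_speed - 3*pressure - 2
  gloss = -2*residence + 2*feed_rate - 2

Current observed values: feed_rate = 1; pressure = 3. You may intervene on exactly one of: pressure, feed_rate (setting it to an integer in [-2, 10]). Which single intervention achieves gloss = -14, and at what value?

Intervening on pressure: with other inputs at their observed values, gloss = 6*pressure - 8. Solving for -14 gives pressure = -1, within [-2, 10].
Intervening on feed_rate: gloss = -16*feed_rate + 26. Reaching -14 requires feed_rate = 5/2, not an integer.

set pressure = -1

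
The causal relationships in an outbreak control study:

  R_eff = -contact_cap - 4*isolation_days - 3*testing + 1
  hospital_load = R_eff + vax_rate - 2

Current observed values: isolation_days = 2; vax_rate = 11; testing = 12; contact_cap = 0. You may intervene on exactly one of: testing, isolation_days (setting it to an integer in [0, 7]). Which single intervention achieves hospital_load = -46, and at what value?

Intervening on testing: hospital_load = -3*testing + 2. Reaching -46 requires testing = 16, outside [0, 7].
Intervening on isolation_days: with other inputs at their observed values, hospital_load = -4*isolation_days - 26. Solving for -46 gives isolation_days = 5, within [0, 7].

set isolation_days = 5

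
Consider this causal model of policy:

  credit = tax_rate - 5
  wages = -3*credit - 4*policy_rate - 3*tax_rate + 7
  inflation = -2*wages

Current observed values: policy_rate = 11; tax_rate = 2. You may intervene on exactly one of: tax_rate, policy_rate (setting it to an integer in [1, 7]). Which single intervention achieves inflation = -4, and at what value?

set policy_rate = 2

Intervening on tax_rate: inflation = 12*tax_rate + 44. Reaching -4 requires tax_rate = -4, outside [1, 7].
Intervening on policy_rate: with other inputs at their observed values, inflation = 8*policy_rate - 20. Solving for -4 gives policy_rate = 2, within [1, 7].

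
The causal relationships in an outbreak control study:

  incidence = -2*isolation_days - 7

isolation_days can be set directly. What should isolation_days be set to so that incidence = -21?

isolation_days = 7

Solve -2*isolation_days - 7 = -21: isolation_days = (-21 + 7) / -2 = 7.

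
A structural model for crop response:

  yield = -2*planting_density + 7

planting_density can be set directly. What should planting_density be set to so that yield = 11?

Solve -2*planting_density + 7 = 11: planting_density = (11 - 7) / -2 = -2.

planting_density = -2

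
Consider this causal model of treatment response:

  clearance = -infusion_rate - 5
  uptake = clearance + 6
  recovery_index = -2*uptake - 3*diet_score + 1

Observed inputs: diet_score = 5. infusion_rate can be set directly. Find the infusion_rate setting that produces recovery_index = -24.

Substituting into the uptake equation gives uptake = -infusion_rate + 1.
recovery_index becomes 2*infusion_rate - 16.
Solve 2*infusion_rate - 16 = -24: infusion_rate = (-24 + 16) / 2 = -4.

infusion_rate = -4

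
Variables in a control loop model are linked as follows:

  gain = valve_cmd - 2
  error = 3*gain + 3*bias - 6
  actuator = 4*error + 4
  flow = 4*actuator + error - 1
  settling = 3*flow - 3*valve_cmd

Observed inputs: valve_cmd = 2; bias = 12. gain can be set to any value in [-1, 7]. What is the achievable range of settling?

Intervening on gain fixes its value directly, overriding its dependence on valve_cmd.
Substituting into the error equation gives error = 3*gain + 30.
This gives actuator = 12*gain + 124.
Substituting into the flow equation gives flow = 51*gain + 525.
So settling = 153*gain + 1569.
Linear in gain, so extremes are at the endpoints: gain = -1 gives settling = 1416; gain = 7 gives settling = 2640.

1416 to 2640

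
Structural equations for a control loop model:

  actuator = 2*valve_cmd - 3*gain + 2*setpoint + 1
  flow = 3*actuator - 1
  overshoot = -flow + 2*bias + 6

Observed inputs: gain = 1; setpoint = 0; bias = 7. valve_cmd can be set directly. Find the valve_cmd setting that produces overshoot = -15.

valve_cmd = 7

Substituting into the actuator equation gives actuator = 2*valve_cmd - 2.
This gives flow = 6*valve_cmd - 7.
Substituting into the overshoot equation gives overshoot = -6*valve_cmd + 27.
Solve -6*valve_cmd + 27 = -15: valve_cmd = (-15 - 27) / -6 = 7.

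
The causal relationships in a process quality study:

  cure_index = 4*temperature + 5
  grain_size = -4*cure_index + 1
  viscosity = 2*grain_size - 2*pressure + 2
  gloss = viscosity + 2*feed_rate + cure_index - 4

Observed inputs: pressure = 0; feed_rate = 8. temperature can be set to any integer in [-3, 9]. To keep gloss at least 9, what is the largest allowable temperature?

Substituting into the grain_size equation gives grain_size = -16*temperature - 19.
This gives viscosity = -32*temperature - 36.
gloss becomes -28*temperature - 19.
Require -28*temperature - 19 ≥ 9, so temperature ≤ -1.
The largest integer in [-3, 9] satisfying this is -1.

temperature = -1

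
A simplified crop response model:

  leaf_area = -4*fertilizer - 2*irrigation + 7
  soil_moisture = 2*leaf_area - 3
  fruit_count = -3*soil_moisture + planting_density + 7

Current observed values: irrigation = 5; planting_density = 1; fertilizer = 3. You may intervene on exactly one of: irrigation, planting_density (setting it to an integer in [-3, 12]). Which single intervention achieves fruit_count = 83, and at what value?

set irrigation = 3

Intervening on irrigation: with other inputs at their observed values, fruit_count = 12*irrigation + 47. Solving for 83 gives irrigation = 3, within [-3, 12].
Intervening on planting_density: fruit_count = planting_density + 106. Reaching 83 requires planting_density = -23, outside [-3, 12].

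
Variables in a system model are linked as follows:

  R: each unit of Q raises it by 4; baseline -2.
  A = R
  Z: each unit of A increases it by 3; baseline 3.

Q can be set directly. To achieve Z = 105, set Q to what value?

Substituting into the A equation gives A = 4*Q - 2.
Substituting into the Z equation gives Z = 12*Q - 3.
Solve 12*Q - 3 = 105: Q = (105 + 3) / 12 = 9.

Q = 9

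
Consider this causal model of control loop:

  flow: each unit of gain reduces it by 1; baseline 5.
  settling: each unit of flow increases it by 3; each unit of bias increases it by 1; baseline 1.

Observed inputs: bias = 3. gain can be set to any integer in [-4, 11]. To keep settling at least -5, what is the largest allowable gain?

Substituting into the settling equation gives settling = -3*gain + 19.
Require -3*gain + 19 ≥ -5, so gain ≤ 8.
The largest integer in [-4, 11] satisfying this is 8.

gain = 8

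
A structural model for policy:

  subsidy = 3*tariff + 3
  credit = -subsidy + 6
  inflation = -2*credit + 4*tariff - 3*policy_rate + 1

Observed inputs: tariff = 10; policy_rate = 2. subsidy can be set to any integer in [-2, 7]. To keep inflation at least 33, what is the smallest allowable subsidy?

subsidy = 5

Intervening on subsidy fixes its value directly, overriding its dependence on tariff.
Substituting into the inflation equation gives inflation = 2*subsidy + 23.
Require 2*subsidy + 23 ≥ 33, so subsidy ≥ 5.
The smallest integer in [-2, 7] satisfying this is 5.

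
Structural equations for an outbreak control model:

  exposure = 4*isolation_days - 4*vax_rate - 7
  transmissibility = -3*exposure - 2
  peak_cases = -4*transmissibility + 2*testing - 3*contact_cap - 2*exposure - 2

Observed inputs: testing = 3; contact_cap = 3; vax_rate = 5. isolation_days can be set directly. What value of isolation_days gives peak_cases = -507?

Substituting into the exposure equation gives exposure = 4*isolation_days - 27.
transmissibility becomes -12*isolation_days + 79.
Substituting into the peak_cases equation gives peak_cases = 40*isolation_days - 267.
Solve 40*isolation_days - 267 = -507: isolation_days = (-507 + 267) / 40 = -6.

isolation_days = -6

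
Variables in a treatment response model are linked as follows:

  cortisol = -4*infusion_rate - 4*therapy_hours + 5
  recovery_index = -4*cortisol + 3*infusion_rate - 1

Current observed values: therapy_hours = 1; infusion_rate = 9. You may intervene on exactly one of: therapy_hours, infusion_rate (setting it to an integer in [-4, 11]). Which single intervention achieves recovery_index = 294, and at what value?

Intervening on therapy_hours: with other inputs at their observed values, recovery_index = 16*therapy_hours + 150. Solving for 294 gives therapy_hours = 9, within [-4, 11].
Intervening on infusion_rate: recovery_index = 19*infusion_rate - 5. Reaching 294 requires infusion_rate = 299/19, not an integer.

set therapy_hours = 9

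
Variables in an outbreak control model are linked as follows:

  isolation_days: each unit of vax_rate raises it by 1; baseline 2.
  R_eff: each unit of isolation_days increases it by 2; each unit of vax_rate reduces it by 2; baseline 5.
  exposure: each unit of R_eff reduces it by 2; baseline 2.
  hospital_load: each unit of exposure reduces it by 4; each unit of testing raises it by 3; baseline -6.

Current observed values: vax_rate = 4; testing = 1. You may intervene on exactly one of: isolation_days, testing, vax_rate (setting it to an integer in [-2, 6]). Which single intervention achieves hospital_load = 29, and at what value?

Intervening on isolation_days: with other inputs at their observed values, hospital_load = 16*isolation_days - 35. Solving for 29 gives isolation_days = 4, within [-2, 6].
Intervening on testing: hospital_load = 3*testing + 58. Reaching 29 requires testing = -29/3, not an integer.
Intervening on vax_rate: the paths from vax_rate to hospital_load cancel (net effect zero), leaving hospital_load = 61; 29 is unreachable this way.

set isolation_days = 4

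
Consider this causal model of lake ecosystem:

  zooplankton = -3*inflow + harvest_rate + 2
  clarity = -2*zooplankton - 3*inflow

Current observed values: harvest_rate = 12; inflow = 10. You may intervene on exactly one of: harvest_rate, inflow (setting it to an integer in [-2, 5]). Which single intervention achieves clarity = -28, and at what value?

set inflow = 0

Intervening on harvest_rate: clarity = -2*harvest_rate + 26. Reaching -28 requires harvest_rate = 27, outside [-2, 5].
Intervening on inflow: with other inputs at their observed values, clarity = 3*inflow - 28. Solving for -28 gives inflow = 0, within [-2, 5].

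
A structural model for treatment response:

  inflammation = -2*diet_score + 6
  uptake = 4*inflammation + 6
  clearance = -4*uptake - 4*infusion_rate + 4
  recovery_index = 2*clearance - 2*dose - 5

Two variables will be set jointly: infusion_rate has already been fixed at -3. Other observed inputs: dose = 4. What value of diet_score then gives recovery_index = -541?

With infusion_rate held at -3:
Substituting into the uptake equation gives uptake = -8*diet_score + 30.
clearance becomes 32*diet_score - 104.
Substituting into the recovery_index equation gives recovery_index = 64*diet_score - 221.
Solve 64*diet_score - 221 = -541: diet_score = (-541 + 221) / 64 = -5.

diet_score = -5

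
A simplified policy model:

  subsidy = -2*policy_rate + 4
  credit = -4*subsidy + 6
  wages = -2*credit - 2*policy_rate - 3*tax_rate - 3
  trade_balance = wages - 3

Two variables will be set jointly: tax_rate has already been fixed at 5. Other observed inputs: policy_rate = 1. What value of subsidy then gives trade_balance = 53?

With tax_rate held at 5:
Intervening on subsidy fixes its value directly, overriding its dependence on policy_rate.
Substituting into the wages equation gives wages = 8*subsidy - 32.
This gives trade_balance = 8*subsidy - 35.
Solve 8*subsidy - 35 = 53: subsidy = (53 + 35) / 8 = 11.

subsidy = 11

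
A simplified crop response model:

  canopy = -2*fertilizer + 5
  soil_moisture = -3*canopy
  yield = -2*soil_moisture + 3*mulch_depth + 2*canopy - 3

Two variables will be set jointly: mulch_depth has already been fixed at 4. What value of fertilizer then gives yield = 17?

With mulch_depth held at 4:
Substituting into the soil_moisture equation gives soil_moisture = 6*fertilizer - 15.
Substituting into the yield equation gives yield = -16*fertilizer + 49.
Solve -16*fertilizer + 49 = 17: fertilizer = (17 - 49) / -16 = 2.

fertilizer = 2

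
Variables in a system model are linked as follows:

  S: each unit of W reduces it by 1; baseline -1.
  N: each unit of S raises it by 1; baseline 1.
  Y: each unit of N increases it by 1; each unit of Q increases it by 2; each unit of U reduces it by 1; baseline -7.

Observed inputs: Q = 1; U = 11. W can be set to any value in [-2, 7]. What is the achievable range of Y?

-23 to -14

Substituting into the N equation gives N = -W.
Substituting into the Y equation gives Y = -W - 16.
Linear in W, so extremes are at the endpoints: W = -2 gives Y = -14; W = 7 gives Y = -23.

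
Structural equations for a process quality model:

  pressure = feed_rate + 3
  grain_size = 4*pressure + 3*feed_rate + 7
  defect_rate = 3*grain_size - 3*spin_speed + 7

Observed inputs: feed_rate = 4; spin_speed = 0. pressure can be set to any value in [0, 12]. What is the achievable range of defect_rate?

64 to 208

Intervening on pressure fixes its value directly, overriding its dependence on feed_rate.
Substituting into the grain_size equation gives grain_size = 4*pressure + 19.
Substituting into the defect_rate equation gives defect_rate = 12*pressure + 64.
Linear in pressure, so extremes are at the endpoints: pressure = 0 gives defect_rate = 64; pressure = 12 gives defect_rate = 208.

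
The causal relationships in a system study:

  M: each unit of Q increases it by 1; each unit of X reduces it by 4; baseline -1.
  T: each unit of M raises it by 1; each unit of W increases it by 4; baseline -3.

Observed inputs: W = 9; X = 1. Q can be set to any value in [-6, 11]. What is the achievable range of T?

22 to 39

Substituting into the M equation gives M = Q - 5.
Substituting into the T equation gives T = Q + 28.
Linear in Q, so extremes are at the endpoints: Q = -6 gives T = 22; Q = 11 gives T = 39.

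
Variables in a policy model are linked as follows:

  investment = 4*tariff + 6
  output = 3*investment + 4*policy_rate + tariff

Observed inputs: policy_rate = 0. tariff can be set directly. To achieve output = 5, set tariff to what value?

tariff = -1

Substituting into the output equation gives output = 13*tariff + 18.
Solve 13*tariff + 18 = 5: tariff = (5 - 18) / 13 = -1.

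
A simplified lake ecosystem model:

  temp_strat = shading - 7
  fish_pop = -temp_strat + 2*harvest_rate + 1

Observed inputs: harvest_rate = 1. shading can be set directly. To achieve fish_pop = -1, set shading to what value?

shading = 11

Substituting into the fish_pop equation gives fish_pop = -shading + 10.
Solve -shading + 10 = -1: shading = (-1 - 10) / -1 = 11.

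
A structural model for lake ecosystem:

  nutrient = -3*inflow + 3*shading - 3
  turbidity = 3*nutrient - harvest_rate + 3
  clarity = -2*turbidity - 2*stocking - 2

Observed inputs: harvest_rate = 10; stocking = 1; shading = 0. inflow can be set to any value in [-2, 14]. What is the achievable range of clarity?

Substituting into the nutrient equation gives nutrient = -3*inflow - 3.
turbidity becomes -9*inflow - 16.
So clarity = 18*inflow + 28.
Linear in inflow, so extremes are at the endpoints: inflow = -2 gives clarity = -8; inflow = 14 gives clarity = 280.

-8 to 280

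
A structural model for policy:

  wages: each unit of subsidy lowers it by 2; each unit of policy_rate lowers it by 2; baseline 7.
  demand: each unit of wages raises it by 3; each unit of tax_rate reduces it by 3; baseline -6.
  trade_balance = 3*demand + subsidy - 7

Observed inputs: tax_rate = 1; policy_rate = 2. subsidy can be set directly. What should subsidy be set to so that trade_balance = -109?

subsidy = 6

Substituting into the wages equation gives wages = -2*subsidy + 3.
demand becomes -6*subsidy.
trade_balance becomes -17*subsidy - 7.
Solve -17*subsidy - 7 = -109: subsidy = (-109 + 7) / -17 = 6.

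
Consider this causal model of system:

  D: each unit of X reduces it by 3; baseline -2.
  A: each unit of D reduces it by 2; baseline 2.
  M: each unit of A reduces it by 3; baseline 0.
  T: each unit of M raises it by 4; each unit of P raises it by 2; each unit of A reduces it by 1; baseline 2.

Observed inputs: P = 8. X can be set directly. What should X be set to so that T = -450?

X = 5

Substituting into the A equation gives A = 6*X + 6.
So M = -18*X - 18.
T becomes -78*X - 60.
Solve -78*X - 60 = -450: X = (-450 + 60) / -78 = 5.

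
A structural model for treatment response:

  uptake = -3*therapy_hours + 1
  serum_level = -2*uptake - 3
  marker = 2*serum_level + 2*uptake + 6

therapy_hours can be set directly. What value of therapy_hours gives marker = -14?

therapy_hours = -2

Substituting into the serum_level equation gives serum_level = 6*therapy_hours - 5.
So marker = 6*therapy_hours - 2.
Solve 6*therapy_hours - 2 = -14: therapy_hours = (-14 + 2) / 6 = -2.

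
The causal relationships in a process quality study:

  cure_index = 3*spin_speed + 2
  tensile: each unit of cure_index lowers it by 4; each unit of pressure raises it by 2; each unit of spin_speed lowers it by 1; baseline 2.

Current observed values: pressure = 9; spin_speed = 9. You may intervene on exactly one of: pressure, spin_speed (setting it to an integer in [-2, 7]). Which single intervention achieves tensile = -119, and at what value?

Intervening on pressure: with other inputs at their observed values, tensile = 2*pressure - 123. Solving for -119 gives pressure = 2, within [-2, 7].
Intervening on spin_speed: tensile = -13*spin_speed + 12. Reaching -119 requires spin_speed = 131/13, not an integer.

set pressure = 2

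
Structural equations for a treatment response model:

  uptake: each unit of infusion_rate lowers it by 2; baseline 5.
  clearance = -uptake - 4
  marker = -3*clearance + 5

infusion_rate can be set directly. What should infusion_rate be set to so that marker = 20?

Substituting into the clearance equation gives clearance = 2*infusion_rate - 9.
Substituting into the marker equation gives marker = -6*infusion_rate + 32.
Solve -6*infusion_rate + 32 = 20: infusion_rate = (20 - 32) / -6 = 2.

infusion_rate = 2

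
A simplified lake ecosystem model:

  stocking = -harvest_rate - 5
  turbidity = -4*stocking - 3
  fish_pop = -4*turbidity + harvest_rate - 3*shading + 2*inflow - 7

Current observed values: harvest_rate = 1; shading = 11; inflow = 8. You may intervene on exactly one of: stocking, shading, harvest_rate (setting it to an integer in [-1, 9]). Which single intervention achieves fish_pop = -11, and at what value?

set stocking = 0

Intervening on stocking: with other inputs at their observed values, fish_pop = 16*stocking - 11. Solving for -11 gives stocking = 0, within [-1, 9].
Intervening on shading: fish_pop = -3*shading - 74. Reaching -11 requires shading = -21, outside [-1, 9].
Intervening on harvest_rate: fish_pop = -15*harvest_rate - 92. Reaching -11 requires harvest_rate = -27/5, not an integer.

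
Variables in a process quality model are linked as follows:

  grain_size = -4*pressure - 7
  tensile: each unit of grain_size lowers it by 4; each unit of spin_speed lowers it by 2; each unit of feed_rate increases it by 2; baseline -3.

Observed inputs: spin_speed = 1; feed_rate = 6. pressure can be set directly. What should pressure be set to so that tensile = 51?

Substituting into the tensile equation gives tensile = 16*pressure + 35.
Solve 16*pressure + 35 = 51: pressure = (51 - 35) / 16 = 1.

pressure = 1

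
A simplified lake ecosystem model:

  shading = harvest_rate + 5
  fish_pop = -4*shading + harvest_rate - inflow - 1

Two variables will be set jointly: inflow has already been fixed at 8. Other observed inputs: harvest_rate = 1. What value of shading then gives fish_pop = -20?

With inflow held at 8:
Intervening on shading fixes its value directly, overriding its dependence on harvest_rate.
Substituting into the fish_pop equation gives fish_pop = -4*shading - 8.
Solve -4*shading - 8 = -20: shading = (-20 + 8) / -4 = 3.

shading = 3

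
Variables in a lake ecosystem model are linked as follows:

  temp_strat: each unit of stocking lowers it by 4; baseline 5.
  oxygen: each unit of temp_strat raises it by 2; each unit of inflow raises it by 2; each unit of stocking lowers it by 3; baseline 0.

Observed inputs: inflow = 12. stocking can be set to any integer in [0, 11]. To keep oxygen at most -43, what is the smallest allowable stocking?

Substituting into the oxygen equation gives oxygen = -11*stocking + 34.
Require -11*stocking + 34 ≤ -43, so stocking ≥ 7.
The smallest integer in [0, 11] satisfying this is 7.

stocking = 7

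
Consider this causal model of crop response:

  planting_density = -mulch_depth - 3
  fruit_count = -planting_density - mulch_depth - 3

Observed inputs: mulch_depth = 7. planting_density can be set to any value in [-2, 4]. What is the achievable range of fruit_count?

-14 to -8

Intervening on planting_density fixes its value directly, overriding its dependence on mulch_depth.
Substituting into the fruit_count equation gives fruit_count = -planting_density - 10.
Linear in planting_density, so extremes are at the endpoints: planting_density = -2 gives fruit_count = -8; planting_density = 4 gives fruit_count = -14.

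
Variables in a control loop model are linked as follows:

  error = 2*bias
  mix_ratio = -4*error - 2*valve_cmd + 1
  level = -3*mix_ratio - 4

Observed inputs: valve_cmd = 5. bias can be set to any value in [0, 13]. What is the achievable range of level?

23 to 335

Substituting into the mix_ratio equation gives mix_ratio = -8*bias - 9.
Substituting into the level equation gives level = 24*bias + 23.
Linear in bias, so extremes are at the endpoints: bias = 0 gives level = 23; bias = 13 gives level = 335.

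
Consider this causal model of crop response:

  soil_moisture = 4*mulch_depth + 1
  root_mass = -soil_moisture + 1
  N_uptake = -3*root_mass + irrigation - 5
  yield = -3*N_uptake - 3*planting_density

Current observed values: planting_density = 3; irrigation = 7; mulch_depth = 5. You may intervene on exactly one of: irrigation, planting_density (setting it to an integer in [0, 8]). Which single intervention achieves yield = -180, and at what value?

Intervening on irrigation: with other inputs at their observed values, yield = -3*irrigation - 174. Solving for -180 gives irrigation = 2, within [0, 8].
Intervening on planting_density: yield = -3*planting_density - 186. Reaching -180 requires planting_density = -2, outside [0, 8].

set irrigation = 2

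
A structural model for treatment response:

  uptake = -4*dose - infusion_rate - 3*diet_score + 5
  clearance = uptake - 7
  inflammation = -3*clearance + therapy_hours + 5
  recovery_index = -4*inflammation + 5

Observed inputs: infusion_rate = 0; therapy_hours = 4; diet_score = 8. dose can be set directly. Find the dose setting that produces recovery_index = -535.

Substituting into the uptake equation gives uptake = -4*dose - 19.
So clearance = -4*dose - 26.
This gives inflammation = 12*dose + 87.
Substituting into the recovery_index equation gives recovery_index = -48*dose - 343.
Solve -48*dose - 343 = -535: dose = (-535 + 343) / -48 = 4.

dose = 4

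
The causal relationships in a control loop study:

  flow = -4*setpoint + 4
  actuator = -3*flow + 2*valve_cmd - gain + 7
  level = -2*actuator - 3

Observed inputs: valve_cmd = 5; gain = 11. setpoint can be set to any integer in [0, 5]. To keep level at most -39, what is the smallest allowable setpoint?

Substituting into the actuator equation gives actuator = 12*setpoint - 6.
Substituting into the level equation gives level = -24*setpoint + 9.
Require -24*setpoint + 9 ≤ -39, so setpoint ≥ 2.
The smallest integer in [0, 5] satisfying this is 2.

setpoint = 2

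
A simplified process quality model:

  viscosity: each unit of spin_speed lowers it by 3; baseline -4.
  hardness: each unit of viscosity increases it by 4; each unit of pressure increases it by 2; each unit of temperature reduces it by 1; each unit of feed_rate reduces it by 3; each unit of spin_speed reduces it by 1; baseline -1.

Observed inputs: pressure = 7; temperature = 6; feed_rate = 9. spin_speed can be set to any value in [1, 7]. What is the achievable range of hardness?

-127 to -49

Substituting into the hardness equation gives hardness = -13*spin_speed - 36.
Linear in spin_speed, so extremes are at the endpoints: spin_speed = 1 gives hardness = -49; spin_speed = 7 gives hardness = -127.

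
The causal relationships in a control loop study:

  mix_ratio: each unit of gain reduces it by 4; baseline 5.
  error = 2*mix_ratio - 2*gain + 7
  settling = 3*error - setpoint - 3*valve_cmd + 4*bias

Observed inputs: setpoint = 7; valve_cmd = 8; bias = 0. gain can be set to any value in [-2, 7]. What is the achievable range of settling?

Substituting into the error equation gives error = -10*gain + 17.
Substituting into the settling equation gives settling = -30*gain + 20.
Linear in gain, so extremes are at the endpoints: gain = -2 gives settling = 80; gain = 7 gives settling = -190.

-190 to 80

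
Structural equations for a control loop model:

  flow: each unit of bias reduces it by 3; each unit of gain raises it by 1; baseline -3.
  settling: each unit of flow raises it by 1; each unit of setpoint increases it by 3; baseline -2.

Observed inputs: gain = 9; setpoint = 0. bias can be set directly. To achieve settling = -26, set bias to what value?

Substituting into the flow equation gives flow = -3*bias + 6.
This gives settling = -3*bias + 4.
Solve -3*bias + 4 = -26: bias = (-26 - 4) / -3 = 10.

bias = 10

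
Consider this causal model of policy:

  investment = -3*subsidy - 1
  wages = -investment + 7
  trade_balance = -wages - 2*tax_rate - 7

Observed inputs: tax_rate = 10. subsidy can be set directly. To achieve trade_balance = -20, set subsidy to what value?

subsidy = -5

Substituting into the wages equation gives wages = 3*subsidy + 8.
Substituting into the trade_balance equation gives trade_balance = -3*subsidy - 35.
Solve -3*subsidy - 35 = -20: subsidy = (-20 + 35) / -3 = -5.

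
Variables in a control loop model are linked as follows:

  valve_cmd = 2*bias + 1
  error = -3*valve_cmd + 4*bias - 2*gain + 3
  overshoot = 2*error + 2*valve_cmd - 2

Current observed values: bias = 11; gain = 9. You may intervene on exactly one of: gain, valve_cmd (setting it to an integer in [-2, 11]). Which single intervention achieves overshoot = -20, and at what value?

set gain = 5

Intervening on gain: with other inputs at their observed values, overshoot = -4*gain. Solving for -20 gives gain = 5, within [-2, 11].
Intervening on valve_cmd: overshoot = -4*valve_cmd + 56. Reaching -20 requires valve_cmd = 19, outside [-2, 11].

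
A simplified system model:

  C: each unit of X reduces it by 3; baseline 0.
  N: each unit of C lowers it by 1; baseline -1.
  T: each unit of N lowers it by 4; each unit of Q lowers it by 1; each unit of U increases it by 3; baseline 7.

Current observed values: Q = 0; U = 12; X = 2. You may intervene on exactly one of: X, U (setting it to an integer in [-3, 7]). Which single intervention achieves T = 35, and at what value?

set X = 1

Intervening on X: with other inputs at their observed values, T = -12*X + 47. Solving for 35 gives X = 1, within [-3, 7].
Intervening on U: T = 3*U - 13. Reaching 35 requires U = 16, outside [-3, 7].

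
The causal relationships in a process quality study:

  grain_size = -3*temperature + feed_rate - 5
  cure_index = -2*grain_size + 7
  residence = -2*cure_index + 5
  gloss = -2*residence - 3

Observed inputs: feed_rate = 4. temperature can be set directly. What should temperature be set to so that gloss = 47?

Substituting into the grain_size equation gives grain_size = -3*temperature - 1.
Substituting into the cure_index equation gives cure_index = 6*temperature + 9.
Substituting into the residence equation gives residence = -12*temperature - 13.
Substituting into the gloss equation gives gloss = 24*temperature + 23.
Solve 24*temperature + 23 = 47: temperature = (47 - 23) / 24 = 1.

temperature = 1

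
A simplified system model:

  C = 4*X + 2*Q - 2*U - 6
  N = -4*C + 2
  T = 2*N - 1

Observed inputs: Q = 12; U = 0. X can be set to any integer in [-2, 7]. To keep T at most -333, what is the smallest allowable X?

Substituting into the C equation gives C = 4*X + 18.
This gives N = -16*X - 70.
Substituting into the T equation gives T = -32*X - 141.
Require -32*X - 141 ≤ -333, so X ≥ 6.
The smallest integer in [-2, 7] satisfying this is 6.

X = 6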